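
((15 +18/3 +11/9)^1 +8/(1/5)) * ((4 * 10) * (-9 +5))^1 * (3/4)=-22400/3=-7466.67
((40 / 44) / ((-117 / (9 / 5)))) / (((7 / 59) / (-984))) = 116112 / 1001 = 116.00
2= 2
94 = 94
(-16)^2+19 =275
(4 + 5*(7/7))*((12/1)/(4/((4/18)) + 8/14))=378/65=5.82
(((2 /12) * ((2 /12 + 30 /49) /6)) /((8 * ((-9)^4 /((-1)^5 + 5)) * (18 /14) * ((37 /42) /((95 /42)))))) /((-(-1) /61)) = 1327055 /6606874512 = 0.00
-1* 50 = -50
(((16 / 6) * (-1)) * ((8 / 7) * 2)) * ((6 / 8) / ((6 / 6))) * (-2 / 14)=32 / 49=0.65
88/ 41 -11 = -363/ 41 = -8.85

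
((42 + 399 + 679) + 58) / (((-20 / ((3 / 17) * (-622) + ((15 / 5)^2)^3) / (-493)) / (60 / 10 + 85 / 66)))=2620891559 / 20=131044577.95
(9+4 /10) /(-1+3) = 47 /10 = 4.70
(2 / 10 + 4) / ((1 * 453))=7 / 755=0.01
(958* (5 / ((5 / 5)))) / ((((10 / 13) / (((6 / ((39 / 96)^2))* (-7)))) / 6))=-123604992 / 13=-9508076.31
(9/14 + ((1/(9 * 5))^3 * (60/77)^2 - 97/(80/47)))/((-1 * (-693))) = -432951283/5325000912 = -0.08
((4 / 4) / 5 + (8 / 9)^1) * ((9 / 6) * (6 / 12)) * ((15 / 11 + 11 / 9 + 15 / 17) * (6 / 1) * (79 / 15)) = 22595027 / 252450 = 89.50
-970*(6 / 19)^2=-96.73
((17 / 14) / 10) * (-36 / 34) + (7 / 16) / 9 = -403 / 5040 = -0.08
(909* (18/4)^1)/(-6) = -2727/4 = -681.75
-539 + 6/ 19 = -10235/ 19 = -538.68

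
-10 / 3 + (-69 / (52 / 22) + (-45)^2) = 155413 / 78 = 1992.47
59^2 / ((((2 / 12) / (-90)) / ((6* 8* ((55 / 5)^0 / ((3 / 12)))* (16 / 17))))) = -5774561280 / 17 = -339680075.29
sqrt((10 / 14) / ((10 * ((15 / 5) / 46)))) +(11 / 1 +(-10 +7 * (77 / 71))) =sqrt(483) / 21 +610 / 71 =9.64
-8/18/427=-0.00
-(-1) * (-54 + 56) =2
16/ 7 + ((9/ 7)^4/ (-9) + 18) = 19.98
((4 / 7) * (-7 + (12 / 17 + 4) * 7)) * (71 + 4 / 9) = 18004 / 17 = 1059.06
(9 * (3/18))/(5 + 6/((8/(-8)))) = -3/2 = -1.50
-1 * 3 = -3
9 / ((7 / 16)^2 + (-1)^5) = -256 / 23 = -11.13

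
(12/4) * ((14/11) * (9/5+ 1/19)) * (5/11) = 672/209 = 3.22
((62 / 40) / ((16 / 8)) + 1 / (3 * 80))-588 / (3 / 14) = -658373 / 240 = -2743.22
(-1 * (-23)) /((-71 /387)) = -8901 /71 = -125.37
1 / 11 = 0.09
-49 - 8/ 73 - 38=-6359/ 73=-87.11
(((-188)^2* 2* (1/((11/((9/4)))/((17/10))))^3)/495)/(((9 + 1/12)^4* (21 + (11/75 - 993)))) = -3417855952176/3765986276079142225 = -0.00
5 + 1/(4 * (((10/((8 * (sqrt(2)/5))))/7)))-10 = -5 + 7 * sqrt(2)/25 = -4.60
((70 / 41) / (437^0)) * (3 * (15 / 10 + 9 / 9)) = 525 / 41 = 12.80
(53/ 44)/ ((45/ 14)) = 371/ 990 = 0.37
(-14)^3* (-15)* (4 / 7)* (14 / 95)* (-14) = -921984 / 19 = -48525.47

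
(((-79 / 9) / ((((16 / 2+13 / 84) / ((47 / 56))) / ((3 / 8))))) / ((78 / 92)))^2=7292989201 / 45676238400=0.16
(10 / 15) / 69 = 0.01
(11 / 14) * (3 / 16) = 0.15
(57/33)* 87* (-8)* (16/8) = -26448/11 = -2404.36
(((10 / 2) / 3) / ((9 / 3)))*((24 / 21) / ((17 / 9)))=40 / 119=0.34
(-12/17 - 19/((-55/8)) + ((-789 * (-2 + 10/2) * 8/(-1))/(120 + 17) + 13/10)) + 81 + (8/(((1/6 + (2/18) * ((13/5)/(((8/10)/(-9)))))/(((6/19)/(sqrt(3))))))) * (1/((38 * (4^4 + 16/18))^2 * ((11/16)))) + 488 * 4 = 557104813/256190 - 972 * sqrt(3)/233158309373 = 2174.58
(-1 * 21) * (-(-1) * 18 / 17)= -378 / 17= -22.24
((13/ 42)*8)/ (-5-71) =-13/ 399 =-0.03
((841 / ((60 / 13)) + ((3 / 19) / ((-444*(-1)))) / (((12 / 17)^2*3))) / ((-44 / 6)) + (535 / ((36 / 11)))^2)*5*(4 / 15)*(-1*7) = -74919517532237 / 300659040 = -249184.32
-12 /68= -3 /17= -0.18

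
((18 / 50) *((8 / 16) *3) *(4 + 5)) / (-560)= -243 / 28000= -0.01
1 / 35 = 0.03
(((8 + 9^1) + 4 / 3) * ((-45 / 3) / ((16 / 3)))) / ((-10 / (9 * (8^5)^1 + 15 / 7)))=340625835 / 224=1520651.05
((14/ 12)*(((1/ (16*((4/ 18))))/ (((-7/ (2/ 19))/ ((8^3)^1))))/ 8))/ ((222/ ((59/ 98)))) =-59/ 68894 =-0.00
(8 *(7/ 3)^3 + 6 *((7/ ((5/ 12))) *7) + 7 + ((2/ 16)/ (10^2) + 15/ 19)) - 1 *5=332432353/ 410400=810.02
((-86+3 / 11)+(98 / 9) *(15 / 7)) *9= -6177 / 11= -561.55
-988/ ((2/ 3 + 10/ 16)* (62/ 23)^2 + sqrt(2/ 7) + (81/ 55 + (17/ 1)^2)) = -63199090287813480/ 19180906169063887 + 30108988681200* sqrt(14)/ 19180906169063887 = -3.29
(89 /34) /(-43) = -89 /1462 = -0.06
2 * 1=2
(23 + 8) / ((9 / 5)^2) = 775 / 81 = 9.57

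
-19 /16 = -1.19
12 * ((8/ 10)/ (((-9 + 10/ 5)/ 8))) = -384/ 35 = -10.97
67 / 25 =2.68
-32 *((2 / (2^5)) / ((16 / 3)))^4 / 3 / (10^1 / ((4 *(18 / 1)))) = -243 / 167772160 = -0.00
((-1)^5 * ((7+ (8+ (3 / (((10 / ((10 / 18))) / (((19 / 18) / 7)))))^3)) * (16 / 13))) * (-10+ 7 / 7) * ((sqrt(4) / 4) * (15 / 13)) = 32406125495 / 338063544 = 95.86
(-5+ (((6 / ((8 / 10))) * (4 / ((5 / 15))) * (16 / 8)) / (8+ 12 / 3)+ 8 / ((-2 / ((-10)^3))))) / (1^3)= 4010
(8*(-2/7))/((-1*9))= 16/63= 0.25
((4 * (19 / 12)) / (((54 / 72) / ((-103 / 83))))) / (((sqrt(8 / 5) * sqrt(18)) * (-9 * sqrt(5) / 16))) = 31312 / 20169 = 1.55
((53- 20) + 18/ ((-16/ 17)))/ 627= 37/ 1672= 0.02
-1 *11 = -11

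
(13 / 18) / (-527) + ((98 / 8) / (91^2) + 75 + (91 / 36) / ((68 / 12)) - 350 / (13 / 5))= -47428076 / 801567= -59.17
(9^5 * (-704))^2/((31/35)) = 60483714819010560/31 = 1951087574806792.26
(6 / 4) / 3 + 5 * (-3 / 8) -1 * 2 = -27 / 8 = -3.38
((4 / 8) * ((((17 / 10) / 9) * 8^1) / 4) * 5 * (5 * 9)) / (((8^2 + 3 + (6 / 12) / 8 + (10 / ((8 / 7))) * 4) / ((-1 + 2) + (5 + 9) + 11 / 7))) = 78880 / 11431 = 6.90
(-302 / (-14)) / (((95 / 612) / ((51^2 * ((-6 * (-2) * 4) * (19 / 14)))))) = 5768726688 / 245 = 23545823.22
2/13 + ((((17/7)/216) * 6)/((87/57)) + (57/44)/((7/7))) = 1.49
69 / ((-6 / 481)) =-11063 / 2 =-5531.50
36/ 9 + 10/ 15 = 14/ 3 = 4.67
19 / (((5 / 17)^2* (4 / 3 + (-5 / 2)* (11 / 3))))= -32946 / 1175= -28.04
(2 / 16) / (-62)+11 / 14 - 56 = -191711 / 3472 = -55.22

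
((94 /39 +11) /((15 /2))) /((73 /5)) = 1046 /8541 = 0.12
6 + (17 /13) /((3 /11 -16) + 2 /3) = 38205 /6461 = 5.91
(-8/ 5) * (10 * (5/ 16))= -5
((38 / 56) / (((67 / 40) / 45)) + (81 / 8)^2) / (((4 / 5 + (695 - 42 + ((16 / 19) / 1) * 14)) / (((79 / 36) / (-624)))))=-232482385 / 364404805632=-0.00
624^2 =389376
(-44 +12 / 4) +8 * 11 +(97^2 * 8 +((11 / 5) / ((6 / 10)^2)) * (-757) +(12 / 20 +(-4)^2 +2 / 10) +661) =3211681 / 45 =71370.69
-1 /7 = -0.14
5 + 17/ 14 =87/ 14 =6.21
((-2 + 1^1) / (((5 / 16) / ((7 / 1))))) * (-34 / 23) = 3808 / 115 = 33.11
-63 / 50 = -1.26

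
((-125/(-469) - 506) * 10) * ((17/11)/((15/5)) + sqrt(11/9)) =-790630 * sqrt(11)/469 - 13440710/5159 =-8196.39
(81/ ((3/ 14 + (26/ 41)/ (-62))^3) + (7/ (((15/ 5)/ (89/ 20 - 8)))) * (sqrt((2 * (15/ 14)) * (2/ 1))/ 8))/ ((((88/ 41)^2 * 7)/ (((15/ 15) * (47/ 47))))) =13698892701360279/ 46339794556088 - 119351 * sqrt(210)/ 26019840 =295.55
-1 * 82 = -82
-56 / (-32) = 7 / 4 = 1.75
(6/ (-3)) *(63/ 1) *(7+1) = -1008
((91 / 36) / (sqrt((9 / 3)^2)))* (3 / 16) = 91 / 576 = 0.16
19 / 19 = 1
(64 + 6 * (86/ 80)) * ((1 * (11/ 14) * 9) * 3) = 418473/ 280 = 1494.55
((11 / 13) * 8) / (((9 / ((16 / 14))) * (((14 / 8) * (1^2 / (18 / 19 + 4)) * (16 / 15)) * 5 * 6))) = 8272 / 108927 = 0.08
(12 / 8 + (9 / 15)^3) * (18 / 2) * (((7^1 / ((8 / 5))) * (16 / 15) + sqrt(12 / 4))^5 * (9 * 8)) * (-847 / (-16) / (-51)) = -80529355907 / 12750-29762942209 * sqrt(3) / 8500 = -12380842.98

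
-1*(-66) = 66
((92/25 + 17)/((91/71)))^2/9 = 1347403849/46580625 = 28.93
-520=-520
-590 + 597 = 7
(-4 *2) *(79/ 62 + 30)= -7756/ 31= -250.19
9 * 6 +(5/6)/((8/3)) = 869/16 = 54.31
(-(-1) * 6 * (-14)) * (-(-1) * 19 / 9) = -532 / 3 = -177.33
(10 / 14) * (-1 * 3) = -15 / 7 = -2.14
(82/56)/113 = 41/3164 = 0.01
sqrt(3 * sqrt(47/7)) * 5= 5 * sqrt(3) * 47^(1/4) * 7^(3/4)/7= 13.94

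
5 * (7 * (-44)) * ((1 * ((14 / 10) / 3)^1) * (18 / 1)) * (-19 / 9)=81928 / 3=27309.33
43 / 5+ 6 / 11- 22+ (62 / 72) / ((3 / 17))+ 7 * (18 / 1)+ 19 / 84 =1229222 / 10395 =118.25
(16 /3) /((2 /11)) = 88 /3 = 29.33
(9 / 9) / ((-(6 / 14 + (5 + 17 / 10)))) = -70 / 499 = -0.14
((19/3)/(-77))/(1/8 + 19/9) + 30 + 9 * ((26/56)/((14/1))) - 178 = -14652095/99176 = -147.74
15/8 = 1.88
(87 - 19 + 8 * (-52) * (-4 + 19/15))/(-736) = -4519/2760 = -1.64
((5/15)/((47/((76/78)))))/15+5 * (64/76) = 6599522/1567215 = 4.21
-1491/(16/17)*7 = -177429/16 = -11089.31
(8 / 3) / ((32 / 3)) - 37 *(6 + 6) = -1775 / 4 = -443.75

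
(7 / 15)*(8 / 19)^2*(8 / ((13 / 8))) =28672 / 70395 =0.41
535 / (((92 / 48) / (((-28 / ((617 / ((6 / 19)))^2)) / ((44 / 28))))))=-45299520 / 34769468437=-0.00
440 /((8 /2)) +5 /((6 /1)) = 665 /6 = 110.83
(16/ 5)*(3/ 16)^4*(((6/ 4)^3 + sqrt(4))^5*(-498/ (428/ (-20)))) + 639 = 7553447645139/ 7180648448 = 1051.92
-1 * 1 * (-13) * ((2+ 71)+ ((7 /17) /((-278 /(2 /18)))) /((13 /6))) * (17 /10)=3363727 /2085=1613.30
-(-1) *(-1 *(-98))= 98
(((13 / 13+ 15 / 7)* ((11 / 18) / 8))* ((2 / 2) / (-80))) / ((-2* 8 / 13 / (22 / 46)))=17303 / 14837760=0.00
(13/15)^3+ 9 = 32572/3375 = 9.65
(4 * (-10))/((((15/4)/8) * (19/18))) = -1536/19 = -80.84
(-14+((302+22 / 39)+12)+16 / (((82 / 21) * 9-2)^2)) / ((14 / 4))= 39434719 / 459186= 85.88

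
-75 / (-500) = 3 / 20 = 0.15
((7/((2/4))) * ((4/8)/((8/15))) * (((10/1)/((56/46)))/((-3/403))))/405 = -46345/1296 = -35.76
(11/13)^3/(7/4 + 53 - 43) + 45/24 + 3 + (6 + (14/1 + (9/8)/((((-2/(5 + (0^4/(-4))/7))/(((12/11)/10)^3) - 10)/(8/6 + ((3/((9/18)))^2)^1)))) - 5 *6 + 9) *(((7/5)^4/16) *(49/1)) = -8.39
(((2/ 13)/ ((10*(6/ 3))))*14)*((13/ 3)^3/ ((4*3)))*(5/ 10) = 1183/ 3240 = 0.37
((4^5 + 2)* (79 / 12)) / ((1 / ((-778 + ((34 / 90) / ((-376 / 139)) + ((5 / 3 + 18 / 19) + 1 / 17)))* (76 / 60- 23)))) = 54573371511133 / 479400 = 113836820.01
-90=-90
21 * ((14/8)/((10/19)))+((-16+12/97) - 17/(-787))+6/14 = 1162771789/21374920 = 54.40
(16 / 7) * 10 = 160 / 7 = 22.86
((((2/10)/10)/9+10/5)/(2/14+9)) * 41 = 258587/28800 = 8.98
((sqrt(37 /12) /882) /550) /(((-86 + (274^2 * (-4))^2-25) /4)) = sqrt(111) /65621290525733250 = 0.00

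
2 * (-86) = -172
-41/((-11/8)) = 328/11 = 29.82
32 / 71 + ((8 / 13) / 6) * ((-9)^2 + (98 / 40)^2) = 9.37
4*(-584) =-2336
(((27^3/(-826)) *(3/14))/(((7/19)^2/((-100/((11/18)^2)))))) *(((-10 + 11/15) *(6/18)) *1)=-533343558780/17140739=-31115.55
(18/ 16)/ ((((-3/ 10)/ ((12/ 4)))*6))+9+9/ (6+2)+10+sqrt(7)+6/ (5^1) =22.10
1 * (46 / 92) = 1 / 2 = 0.50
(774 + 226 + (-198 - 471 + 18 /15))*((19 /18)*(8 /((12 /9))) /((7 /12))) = 126236 /35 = 3606.74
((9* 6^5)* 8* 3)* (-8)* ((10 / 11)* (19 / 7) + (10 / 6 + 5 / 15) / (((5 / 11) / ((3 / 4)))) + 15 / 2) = -68635828224 / 385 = -178274878.50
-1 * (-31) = 31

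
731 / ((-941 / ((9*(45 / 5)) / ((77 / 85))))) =-5032935 / 72457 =-69.46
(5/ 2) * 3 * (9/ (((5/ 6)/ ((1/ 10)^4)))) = 81/ 10000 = 0.01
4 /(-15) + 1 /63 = -79 /315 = -0.25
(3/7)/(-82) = -3/574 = -0.01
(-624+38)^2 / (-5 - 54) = -343396 / 59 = -5820.27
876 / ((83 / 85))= 74460 / 83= 897.11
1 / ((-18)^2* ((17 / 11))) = 11 / 5508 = 0.00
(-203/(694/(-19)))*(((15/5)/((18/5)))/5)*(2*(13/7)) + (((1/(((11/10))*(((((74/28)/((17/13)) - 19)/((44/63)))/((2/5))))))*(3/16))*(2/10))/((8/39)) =3.44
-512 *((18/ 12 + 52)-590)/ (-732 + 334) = -137344/ 199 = -690.17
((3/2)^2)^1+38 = 161/4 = 40.25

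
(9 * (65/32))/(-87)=-195/928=-0.21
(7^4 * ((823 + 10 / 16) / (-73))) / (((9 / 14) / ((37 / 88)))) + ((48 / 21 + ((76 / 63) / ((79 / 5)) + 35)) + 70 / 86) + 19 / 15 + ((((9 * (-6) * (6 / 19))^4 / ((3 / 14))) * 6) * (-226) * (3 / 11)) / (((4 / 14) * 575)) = -373338482004969028998379 / 412082212296031200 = -905980.58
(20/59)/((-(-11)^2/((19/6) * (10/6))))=-950/64251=-0.01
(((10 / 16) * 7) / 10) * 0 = 0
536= 536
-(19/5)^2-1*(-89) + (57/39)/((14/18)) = 173899/2275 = 76.44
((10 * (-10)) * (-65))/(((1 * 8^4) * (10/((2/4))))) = 325/4096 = 0.08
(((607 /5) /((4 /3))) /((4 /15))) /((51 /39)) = 71019 /272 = 261.10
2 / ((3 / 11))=22 / 3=7.33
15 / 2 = 7.50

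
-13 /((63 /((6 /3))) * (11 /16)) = -416 /693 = -0.60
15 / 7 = 2.14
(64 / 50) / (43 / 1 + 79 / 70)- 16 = -246672 / 15445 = -15.97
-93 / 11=-8.45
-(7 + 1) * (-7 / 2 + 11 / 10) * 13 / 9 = 416 / 15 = 27.73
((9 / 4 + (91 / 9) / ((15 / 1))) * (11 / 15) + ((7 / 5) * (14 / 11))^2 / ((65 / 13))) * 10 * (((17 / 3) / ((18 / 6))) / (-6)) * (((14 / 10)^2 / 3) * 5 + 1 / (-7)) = -18986197754 / 694645875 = -27.33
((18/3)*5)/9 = 10/3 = 3.33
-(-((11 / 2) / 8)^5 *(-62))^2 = -24925865041561 / 274877906944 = -90.68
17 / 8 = 2.12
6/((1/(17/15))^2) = 578/75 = 7.71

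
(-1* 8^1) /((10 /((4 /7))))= -16 /35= -0.46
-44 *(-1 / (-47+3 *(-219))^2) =1 / 11264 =0.00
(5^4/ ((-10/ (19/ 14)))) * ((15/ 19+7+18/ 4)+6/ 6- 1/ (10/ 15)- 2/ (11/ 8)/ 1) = -67500/ 77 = -876.62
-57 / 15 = -3.80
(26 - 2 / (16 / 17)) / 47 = 0.51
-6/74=-3/37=-0.08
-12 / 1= -12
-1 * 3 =-3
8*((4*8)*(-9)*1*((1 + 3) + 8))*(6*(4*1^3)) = -663552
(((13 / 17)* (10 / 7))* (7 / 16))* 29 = 1885 / 136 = 13.86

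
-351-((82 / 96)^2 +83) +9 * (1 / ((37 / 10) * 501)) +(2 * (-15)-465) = -13235948243 / 14236416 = -929.72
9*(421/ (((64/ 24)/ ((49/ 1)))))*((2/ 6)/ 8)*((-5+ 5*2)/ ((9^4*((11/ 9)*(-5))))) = -20629/ 57024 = -0.36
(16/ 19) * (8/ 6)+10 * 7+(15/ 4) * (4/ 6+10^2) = 51143/ 114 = 448.62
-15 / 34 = -0.44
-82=-82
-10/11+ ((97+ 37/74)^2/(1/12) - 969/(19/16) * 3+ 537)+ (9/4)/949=4683482123/41756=112163.09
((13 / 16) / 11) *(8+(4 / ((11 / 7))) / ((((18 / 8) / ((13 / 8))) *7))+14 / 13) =3005 / 4356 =0.69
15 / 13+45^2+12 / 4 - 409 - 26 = 1594.15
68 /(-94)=-34 /47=-0.72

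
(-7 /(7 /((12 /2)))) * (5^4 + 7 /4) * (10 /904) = -37605 /904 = -41.60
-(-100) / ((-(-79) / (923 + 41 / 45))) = 831520 / 711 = 1169.51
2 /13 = 0.15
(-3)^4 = 81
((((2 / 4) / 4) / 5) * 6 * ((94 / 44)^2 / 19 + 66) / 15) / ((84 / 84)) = 121829 / 183920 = 0.66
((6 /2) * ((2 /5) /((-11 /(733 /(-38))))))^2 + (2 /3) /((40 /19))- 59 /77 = 364951649 /91730100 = 3.98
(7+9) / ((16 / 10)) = 10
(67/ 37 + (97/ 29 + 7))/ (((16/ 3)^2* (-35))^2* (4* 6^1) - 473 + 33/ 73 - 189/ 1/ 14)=0.00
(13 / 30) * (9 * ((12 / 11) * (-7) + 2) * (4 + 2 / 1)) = -7254 / 55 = -131.89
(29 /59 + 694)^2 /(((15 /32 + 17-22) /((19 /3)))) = -204160396000 /302847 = -674137.09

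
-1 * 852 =-852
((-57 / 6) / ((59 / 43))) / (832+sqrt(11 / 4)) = -1359488 / 163364215+817*sqrt(11) / 163364215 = -0.01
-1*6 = -6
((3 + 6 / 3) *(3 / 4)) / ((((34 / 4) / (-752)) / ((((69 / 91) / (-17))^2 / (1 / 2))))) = -53704080 / 40684553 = -1.32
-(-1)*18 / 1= 18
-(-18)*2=36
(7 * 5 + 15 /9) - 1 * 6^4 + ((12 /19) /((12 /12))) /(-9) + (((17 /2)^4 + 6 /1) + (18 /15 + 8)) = 18129917 /4560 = 3975.86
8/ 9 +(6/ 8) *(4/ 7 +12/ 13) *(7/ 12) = 361/ 234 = 1.54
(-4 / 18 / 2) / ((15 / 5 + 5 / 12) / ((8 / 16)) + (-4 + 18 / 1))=-2 / 375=-0.01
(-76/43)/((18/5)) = -190/387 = -0.49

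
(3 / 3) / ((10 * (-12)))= -1 / 120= -0.01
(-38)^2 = 1444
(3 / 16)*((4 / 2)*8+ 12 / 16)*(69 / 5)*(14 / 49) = 13869 / 1120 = 12.38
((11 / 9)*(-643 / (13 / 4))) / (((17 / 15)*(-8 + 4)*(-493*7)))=-35365 / 2288013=-0.02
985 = 985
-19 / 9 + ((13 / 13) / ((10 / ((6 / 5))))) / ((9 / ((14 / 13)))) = -6133 / 2925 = -2.10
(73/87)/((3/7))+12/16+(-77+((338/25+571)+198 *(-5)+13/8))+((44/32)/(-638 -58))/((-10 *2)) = -478.15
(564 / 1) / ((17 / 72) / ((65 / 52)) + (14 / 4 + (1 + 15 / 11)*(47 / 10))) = 55836 / 1465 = 38.11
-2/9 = -0.22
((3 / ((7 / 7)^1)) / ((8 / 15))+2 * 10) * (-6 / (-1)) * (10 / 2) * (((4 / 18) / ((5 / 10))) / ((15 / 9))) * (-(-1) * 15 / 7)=3075 / 7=439.29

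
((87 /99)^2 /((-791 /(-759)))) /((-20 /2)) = -19343 /261030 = -0.07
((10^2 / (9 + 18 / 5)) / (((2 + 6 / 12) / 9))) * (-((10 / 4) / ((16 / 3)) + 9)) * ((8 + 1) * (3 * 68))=-3476925 / 7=-496703.57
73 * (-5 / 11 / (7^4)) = -365 / 26411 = -0.01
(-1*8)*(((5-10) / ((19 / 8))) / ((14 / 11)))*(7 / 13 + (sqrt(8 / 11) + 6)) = 320*sqrt(22) / 133 + 149600 / 1729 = 97.81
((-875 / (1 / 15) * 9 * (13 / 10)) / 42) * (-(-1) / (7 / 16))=-58500 / 7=-8357.14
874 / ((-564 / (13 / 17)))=-1.19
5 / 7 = 0.71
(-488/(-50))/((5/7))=1708/125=13.66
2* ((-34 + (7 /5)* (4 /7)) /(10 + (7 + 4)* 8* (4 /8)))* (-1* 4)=664 /135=4.92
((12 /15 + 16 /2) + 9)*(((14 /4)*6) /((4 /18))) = 1682.10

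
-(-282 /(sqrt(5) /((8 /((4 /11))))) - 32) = 32 + 6204* sqrt(5) /5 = 2806.51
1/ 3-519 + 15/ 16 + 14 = -24179/ 48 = -503.73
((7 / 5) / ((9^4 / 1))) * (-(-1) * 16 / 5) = 112 / 164025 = 0.00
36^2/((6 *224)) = 27/28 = 0.96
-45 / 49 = -0.92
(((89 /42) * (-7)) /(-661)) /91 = 89 /360906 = 0.00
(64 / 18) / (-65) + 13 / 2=7541 / 1170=6.45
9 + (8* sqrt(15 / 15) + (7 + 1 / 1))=25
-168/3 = -56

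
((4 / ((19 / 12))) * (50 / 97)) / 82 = 1200 / 75563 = 0.02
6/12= 1/2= 0.50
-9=-9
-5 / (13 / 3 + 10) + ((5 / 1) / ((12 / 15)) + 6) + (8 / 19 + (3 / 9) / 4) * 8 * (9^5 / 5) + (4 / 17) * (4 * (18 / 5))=13241458249 / 277780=47668.87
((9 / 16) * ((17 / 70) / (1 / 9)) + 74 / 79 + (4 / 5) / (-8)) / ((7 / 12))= 109689 / 30968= 3.54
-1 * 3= -3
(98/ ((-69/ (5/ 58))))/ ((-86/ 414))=735/ 1247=0.59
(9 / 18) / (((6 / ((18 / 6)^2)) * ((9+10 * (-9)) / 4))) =-1 / 27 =-0.04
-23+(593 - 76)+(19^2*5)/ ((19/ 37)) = 4009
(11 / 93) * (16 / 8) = 22 / 93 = 0.24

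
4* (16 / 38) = 32 / 19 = 1.68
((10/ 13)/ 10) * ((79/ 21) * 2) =158/ 273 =0.58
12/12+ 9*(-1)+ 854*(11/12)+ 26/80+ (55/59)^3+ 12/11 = 210661001971/271100280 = 777.06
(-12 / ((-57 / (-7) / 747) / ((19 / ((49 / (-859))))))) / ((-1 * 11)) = -2566692 / 77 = -33333.66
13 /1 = 13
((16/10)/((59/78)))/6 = 104/295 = 0.35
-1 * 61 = -61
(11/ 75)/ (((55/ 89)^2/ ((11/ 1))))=7921/ 1875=4.22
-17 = -17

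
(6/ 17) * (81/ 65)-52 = -56974/ 1105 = -51.56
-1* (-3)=3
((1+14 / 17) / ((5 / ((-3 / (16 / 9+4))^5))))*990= -44036795583 / 3231734272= -13.63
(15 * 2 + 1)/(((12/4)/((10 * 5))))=1550/3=516.67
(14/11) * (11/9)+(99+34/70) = 31828/315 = 101.04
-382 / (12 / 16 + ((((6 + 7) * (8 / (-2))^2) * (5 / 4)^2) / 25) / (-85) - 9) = 129880 / 2857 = 45.46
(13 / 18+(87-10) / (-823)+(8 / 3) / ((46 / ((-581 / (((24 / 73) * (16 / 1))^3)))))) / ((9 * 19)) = 319345308133 / 137460752842752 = 0.00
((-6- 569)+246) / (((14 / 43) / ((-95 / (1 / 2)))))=191995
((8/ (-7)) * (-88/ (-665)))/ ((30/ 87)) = -10208/ 23275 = -0.44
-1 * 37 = -37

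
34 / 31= 1.10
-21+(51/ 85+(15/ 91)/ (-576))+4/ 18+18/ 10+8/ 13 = -4655243/ 262080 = -17.76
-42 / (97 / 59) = -2478 / 97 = -25.55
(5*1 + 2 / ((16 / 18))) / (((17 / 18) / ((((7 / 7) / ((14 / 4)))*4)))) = 1044 / 119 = 8.77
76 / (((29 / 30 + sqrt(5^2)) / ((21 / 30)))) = 1596 / 179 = 8.92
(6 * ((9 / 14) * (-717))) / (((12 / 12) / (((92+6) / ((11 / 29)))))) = -7859754 / 11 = -714523.09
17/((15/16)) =272/15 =18.13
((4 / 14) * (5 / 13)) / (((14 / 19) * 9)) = 95 / 5733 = 0.02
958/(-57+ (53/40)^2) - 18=-3123838/88391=-35.34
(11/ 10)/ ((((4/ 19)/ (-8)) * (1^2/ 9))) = -1881/ 5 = -376.20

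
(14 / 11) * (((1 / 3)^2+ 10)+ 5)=1904 / 99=19.23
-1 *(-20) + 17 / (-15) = 283 / 15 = 18.87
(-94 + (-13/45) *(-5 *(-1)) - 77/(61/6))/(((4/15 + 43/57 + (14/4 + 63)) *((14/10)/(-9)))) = 53729150/5477983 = 9.81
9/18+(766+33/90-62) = 10573/15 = 704.87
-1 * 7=-7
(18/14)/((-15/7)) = -3/5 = -0.60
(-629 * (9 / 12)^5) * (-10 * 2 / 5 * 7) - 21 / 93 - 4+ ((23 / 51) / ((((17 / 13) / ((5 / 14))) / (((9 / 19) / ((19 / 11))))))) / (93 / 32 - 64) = 411366823946009 / 98526638336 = 4175.18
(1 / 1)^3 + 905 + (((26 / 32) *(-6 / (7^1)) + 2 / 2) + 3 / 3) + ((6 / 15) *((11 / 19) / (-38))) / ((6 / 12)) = 91709013 / 101080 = 907.29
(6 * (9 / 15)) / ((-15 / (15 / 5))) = -18 / 25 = -0.72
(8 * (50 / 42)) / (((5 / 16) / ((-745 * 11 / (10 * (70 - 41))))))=-524480 / 609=-861.22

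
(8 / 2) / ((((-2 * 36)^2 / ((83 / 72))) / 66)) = 913 / 15552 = 0.06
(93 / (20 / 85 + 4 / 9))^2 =202464441 / 10816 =18718.98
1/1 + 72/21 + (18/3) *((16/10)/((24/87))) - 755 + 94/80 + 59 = -183567/280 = -655.60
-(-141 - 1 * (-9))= 132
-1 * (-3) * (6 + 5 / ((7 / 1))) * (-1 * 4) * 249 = -140436 / 7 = -20062.29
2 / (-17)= -2 / 17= -0.12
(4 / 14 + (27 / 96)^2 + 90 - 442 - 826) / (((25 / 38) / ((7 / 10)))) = -160384491 / 128000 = -1253.00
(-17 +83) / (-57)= -22 / 19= -1.16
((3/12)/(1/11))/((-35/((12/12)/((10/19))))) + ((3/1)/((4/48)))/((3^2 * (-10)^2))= -153/1400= -0.11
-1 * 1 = -1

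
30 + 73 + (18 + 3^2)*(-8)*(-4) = 967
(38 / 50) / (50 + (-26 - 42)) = -19 / 450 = -0.04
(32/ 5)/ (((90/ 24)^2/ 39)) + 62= 29906/ 375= 79.75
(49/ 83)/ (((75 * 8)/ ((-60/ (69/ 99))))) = -1617/ 19090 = -0.08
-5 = -5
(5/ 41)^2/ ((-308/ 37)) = -925/ 517748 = -0.00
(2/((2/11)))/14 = 11/14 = 0.79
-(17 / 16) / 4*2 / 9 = -17 / 288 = -0.06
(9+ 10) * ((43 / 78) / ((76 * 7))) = 43 / 2184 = 0.02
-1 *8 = -8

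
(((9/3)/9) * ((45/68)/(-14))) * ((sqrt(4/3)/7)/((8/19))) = -95 * sqrt(3)/26656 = -0.01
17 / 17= 1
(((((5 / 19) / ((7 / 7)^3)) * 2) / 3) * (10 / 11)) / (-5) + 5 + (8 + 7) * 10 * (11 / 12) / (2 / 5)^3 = 21602965 / 10032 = 2153.41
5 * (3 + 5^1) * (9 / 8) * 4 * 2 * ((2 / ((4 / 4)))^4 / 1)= 5760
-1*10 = -10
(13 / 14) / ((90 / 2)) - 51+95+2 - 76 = -18887 / 630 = -29.98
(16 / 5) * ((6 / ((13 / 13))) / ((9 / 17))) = 544 / 15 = 36.27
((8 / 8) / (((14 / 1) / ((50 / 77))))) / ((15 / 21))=5 / 77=0.06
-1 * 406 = -406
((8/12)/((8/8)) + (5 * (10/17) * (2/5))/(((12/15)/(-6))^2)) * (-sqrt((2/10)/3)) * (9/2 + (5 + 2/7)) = -66719 * sqrt(15)/1530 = -168.89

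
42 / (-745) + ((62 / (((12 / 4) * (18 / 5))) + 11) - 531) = -10345459 / 20115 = -514.32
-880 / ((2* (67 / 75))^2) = -275.67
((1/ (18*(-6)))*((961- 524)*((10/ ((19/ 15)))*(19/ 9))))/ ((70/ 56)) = -4370/ 81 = -53.95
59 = 59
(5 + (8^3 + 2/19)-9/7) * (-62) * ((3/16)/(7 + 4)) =-1595043/2926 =-545.13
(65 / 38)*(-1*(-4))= 6.84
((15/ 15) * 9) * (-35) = -315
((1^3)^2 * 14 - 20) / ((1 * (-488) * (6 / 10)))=0.02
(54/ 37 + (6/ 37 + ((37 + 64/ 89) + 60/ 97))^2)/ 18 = 16820125382047/ 204059550482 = 82.43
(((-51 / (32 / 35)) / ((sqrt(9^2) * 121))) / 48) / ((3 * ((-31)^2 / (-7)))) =4165 / 1607468544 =0.00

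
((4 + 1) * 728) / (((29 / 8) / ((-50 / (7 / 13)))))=-2704000 / 29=-93241.38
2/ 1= 2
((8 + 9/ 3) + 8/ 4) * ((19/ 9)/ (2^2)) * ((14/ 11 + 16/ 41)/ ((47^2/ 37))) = 1142375/ 5977554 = 0.19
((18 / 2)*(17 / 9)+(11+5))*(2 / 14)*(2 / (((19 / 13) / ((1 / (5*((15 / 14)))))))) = 1.20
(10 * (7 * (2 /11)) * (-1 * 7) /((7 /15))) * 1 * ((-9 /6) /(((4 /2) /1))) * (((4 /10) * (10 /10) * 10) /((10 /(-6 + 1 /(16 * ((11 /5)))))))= -331065 /968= -342.01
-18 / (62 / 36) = -324 / 31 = -10.45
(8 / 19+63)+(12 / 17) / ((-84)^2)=12045199 / 189924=63.42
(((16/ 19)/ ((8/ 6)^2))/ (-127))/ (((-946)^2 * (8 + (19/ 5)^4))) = -1875/ 97405513116956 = -0.00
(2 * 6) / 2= 6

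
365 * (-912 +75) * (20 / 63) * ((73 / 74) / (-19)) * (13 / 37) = 1769.24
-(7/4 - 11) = 37/4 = 9.25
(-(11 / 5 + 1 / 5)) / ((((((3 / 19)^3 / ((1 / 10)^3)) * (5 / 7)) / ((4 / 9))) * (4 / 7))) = -336091 / 506250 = -0.66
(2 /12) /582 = 1 /3492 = 0.00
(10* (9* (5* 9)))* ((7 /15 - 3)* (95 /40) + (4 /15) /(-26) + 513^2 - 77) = 1065498190.96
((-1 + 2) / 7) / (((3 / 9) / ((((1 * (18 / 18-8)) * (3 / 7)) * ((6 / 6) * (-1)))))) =9 / 7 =1.29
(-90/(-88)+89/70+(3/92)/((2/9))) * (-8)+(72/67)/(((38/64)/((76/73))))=-764109803/43309805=-17.64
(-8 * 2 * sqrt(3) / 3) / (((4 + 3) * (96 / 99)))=-11 * sqrt(3) / 14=-1.36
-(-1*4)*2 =8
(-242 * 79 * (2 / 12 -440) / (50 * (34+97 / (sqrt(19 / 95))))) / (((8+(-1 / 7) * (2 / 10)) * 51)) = 1.65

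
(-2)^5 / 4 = -8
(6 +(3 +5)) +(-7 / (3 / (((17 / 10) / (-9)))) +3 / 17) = 67093 / 4590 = 14.62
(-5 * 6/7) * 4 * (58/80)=-87/7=-12.43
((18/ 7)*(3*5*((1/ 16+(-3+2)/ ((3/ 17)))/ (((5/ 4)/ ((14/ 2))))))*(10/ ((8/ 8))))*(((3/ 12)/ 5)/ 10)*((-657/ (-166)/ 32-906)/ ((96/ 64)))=776659221/ 21248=36552.11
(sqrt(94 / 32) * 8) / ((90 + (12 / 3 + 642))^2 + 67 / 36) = 72 * sqrt(47) / 19501123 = 0.00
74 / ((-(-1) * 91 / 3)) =222 / 91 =2.44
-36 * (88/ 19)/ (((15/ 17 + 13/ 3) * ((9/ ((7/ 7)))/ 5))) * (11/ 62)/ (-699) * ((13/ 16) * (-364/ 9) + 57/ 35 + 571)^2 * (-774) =-40912614802195499/ 40246808805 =-1016543.08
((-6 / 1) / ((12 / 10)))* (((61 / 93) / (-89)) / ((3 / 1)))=305 / 24831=0.01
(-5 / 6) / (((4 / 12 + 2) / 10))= -25 / 7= -3.57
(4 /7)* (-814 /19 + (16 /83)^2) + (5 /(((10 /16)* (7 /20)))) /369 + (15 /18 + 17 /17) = -15257858683 /676182906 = -22.56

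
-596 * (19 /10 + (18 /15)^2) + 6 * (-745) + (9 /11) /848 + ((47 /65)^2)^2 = -1075719558283207 /166510630000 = -6460.37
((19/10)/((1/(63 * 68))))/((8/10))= 20349/2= 10174.50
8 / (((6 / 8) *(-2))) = -16 / 3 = -5.33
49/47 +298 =14055/47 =299.04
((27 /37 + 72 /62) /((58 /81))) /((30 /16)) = 234252 /166315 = 1.41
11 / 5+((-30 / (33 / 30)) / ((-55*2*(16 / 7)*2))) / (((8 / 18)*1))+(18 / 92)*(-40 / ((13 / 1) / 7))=-21904409 / 11577280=-1.89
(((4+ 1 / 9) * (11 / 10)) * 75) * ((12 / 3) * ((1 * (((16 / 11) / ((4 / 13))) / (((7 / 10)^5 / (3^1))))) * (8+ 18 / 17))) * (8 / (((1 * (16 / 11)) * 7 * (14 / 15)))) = 1746030000000 / 2000033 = 873000.60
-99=-99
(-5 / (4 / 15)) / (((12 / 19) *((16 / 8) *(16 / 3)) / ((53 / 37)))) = -75525 / 18944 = -3.99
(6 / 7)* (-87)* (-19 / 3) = 3306 / 7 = 472.29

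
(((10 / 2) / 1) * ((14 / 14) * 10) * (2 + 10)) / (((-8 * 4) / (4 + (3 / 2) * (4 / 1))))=-375 / 2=-187.50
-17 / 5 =-3.40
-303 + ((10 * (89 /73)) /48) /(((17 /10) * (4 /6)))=-3005959 /9928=-302.78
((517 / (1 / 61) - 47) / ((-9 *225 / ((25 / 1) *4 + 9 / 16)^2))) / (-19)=8152386269 / 984960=8276.87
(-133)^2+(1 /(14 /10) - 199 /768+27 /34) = 1616747263 /91392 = 17690.25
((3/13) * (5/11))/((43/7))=105/6149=0.02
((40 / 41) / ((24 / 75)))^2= 15625 / 1681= 9.30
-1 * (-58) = 58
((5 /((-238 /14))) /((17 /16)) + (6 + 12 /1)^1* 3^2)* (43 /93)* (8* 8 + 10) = 148720316 /26877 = 5533.37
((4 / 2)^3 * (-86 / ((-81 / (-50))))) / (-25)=1376 / 81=16.99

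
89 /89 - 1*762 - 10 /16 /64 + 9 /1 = -385029 /512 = -752.01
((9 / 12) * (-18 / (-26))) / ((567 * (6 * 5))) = 1 / 32760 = 0.00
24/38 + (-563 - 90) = -12395/19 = -652.37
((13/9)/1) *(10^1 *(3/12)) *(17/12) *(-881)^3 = -755596614305/216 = -3498132473.63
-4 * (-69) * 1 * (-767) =-211692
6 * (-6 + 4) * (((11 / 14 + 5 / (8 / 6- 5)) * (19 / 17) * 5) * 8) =310.04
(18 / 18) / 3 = 1 / 3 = 0.33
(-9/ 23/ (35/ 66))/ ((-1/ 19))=11286/ 805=14.02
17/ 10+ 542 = 5437/ 10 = 543.70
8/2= 4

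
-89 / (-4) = 89 / 4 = 22.25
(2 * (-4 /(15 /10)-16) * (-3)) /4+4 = 32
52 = 52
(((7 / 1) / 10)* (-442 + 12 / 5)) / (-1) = 307.72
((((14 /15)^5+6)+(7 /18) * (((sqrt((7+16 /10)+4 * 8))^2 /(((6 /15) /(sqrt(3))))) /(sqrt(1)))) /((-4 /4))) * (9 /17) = -1421 * sqrt(3) /68 - 5094074 /1434375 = -39.75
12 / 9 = 4 / 3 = 1.33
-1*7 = -7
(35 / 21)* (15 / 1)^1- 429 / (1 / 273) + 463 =-116629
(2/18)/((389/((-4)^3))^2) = 0.00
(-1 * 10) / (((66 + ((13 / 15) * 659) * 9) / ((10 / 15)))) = -0.00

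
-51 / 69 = -17 / 23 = -0.74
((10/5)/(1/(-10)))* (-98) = 1960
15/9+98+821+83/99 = 91229/99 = 921.51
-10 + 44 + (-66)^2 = 4390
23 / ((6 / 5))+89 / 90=907 / 45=20.16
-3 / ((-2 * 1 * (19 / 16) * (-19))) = -24 / 361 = -0.07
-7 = -7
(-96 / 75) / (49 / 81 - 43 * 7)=648 / 152075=0.00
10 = 10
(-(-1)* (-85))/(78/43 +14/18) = -1935/59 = -32.80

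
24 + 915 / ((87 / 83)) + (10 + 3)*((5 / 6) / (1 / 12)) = 29781 / 29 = 1026.93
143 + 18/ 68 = 4871/ 34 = 143.26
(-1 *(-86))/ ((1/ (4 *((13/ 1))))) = 4472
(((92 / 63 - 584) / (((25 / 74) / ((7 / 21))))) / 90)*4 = -217264 / 8505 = -25.55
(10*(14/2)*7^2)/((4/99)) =169785/2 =84892.50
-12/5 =-2.40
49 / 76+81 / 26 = 3715 / 988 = 3.76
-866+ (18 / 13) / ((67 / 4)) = -754214 / 871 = -865.92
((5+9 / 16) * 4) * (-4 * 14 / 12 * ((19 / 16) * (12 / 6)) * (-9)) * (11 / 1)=390621 / 16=24413.81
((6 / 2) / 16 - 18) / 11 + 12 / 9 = -151 / 528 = -0.29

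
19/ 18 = 1.06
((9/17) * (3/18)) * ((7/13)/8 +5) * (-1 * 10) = -465/104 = -4.47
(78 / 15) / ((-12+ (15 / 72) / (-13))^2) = 2530944 / 70275005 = 0.04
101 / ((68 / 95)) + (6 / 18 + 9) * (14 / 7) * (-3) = 85.10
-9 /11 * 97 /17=-873 /187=-4.67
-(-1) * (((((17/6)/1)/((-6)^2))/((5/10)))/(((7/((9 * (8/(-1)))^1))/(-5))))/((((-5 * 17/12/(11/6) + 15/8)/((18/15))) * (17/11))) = -3872/1225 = -3.16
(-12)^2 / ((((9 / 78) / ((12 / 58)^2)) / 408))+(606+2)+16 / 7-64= 131530352 / 5887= 22342.51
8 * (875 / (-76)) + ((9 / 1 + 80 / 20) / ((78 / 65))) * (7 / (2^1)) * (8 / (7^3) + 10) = 536155 / 1862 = 287.95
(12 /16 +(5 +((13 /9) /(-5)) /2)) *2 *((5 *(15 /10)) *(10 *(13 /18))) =65585 /108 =607.27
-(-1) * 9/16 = 0.56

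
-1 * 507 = -507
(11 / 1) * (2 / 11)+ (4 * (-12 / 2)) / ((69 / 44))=-306 / 23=-13.30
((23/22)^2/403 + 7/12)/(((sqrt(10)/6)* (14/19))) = 814454* sqrt(10)/1706705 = 1.51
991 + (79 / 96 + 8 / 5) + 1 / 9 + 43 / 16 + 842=2647039 / 1440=1838.22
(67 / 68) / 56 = 67 / 3808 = 0.02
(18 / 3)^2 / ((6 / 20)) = 120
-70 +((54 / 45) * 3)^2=-1426 / 25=-57.04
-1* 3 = -3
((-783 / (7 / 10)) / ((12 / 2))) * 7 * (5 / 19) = -6525 / 19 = -343.42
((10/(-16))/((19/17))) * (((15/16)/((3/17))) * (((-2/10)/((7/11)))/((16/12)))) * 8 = 47685/8512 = 5.60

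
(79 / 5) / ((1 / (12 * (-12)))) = -11376 / 5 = -2275.20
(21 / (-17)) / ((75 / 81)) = -567 / 425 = -1.33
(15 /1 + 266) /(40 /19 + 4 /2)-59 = 9.45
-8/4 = -2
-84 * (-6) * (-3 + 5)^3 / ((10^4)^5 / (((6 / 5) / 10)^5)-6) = 0.00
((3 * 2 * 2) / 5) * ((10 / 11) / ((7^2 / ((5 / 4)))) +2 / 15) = 5062 / 13475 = 0.38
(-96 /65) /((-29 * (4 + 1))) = 96 /9425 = 0.01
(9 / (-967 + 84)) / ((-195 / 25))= 15 / 11479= 0.00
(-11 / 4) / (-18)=11 / 72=0.15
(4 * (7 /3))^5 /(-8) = -2151296 /243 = -8853.07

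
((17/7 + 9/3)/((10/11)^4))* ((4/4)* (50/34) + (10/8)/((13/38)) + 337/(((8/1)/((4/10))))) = 27018691733/154700000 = 174.65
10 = 10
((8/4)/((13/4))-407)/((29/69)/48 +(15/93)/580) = -15730069104/349687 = -44983.28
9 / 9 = 1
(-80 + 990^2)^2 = 960439200400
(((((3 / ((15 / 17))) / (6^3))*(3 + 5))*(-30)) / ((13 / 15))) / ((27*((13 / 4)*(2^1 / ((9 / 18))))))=-170 / 13689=-0.01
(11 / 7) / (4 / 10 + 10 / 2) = 55 / 189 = 0.29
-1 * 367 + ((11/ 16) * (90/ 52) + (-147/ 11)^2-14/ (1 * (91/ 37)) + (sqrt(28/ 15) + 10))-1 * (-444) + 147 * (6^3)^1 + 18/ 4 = 2 * sqrt(105)/ 15 + 1611637127/ 50336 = 32018.95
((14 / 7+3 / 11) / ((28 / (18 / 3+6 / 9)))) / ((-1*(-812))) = 125 / 187572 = 0.00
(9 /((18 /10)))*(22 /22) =5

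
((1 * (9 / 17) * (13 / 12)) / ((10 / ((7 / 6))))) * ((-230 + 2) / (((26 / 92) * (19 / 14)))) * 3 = -10143 / 85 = -119.33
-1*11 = -11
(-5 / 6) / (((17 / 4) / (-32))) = 320 / 51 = 6.27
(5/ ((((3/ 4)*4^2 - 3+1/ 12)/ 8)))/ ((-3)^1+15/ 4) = 640/ 109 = 5.87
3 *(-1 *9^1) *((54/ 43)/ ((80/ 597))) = -435213/ 1720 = -253.03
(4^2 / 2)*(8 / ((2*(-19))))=-32 / 19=-1.68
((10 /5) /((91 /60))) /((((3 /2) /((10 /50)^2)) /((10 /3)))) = 32 /273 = 0.12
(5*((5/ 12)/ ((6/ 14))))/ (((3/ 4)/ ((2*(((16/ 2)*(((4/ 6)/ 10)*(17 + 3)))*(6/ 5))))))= 4480/ 27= 165.93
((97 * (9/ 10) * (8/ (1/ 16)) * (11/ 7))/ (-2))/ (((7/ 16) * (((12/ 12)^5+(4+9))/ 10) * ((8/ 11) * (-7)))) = 6760512/ 2401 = 2815.71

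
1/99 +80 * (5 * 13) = 514801/99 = 5200.01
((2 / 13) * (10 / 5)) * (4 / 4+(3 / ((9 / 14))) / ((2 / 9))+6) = 112 / 13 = 8.62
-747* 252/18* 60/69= -9093.91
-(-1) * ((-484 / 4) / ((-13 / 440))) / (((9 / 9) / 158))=8411920 / 13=647070.77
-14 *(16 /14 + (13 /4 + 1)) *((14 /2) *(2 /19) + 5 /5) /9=-1661 /114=-14.57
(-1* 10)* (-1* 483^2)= 2332890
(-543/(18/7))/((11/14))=-8869/33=-268.76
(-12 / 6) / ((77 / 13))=-26 / 77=-0.34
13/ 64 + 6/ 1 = 397/ 64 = 6.20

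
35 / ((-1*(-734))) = 0.05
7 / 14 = 1 / 2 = 0.50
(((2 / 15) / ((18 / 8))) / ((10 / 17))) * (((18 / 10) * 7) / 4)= 119 / 375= 0.32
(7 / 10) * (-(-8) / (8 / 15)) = 10.50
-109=-109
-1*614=-614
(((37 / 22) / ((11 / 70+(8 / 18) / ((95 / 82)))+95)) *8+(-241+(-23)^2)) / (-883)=-3624769224 / 11108010199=-0.33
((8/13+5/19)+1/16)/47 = 3719/185744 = 0.02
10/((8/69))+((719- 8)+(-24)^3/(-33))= 53511/44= 1216.16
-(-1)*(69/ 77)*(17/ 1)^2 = 19941/ 77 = 258.97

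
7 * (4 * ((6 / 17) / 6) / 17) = 28 / 289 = 0.10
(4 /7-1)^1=-3 /7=-0.43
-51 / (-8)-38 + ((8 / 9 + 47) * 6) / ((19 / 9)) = 15881 / 152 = 104.48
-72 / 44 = -18 / 11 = -1.64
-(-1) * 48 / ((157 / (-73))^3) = -4.83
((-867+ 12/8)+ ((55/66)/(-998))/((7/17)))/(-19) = 36278383/796404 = 45.55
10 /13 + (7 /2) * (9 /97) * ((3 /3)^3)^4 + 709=1790857 /2522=710.09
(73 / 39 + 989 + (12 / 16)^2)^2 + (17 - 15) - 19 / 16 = 382734325393 / 389376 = 982942.77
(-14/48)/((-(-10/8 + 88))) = 7/2082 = 0.00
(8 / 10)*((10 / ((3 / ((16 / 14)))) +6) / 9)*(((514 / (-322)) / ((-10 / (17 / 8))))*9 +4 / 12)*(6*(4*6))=107814632 / 253575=425.18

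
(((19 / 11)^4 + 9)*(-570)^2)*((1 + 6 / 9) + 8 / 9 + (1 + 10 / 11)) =4181960458000 / 161051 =25966684.21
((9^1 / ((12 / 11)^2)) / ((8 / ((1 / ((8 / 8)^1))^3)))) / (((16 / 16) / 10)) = 605 / 64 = 9.45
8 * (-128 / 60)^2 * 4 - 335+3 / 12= -170203 / 900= -189.11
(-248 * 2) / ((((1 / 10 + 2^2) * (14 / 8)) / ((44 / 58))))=-436480 / 8323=-52.44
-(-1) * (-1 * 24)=-24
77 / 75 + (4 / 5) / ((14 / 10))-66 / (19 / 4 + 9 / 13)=-1564363 / 148575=-10.53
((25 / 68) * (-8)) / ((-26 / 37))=925 / 221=4.19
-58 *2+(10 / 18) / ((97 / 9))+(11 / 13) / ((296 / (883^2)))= 788649707 / 373256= 2112.89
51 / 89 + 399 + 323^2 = 104728.57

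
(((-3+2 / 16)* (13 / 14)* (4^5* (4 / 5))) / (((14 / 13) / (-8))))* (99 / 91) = 17674.30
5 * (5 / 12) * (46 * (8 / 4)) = 575 / 3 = 191.67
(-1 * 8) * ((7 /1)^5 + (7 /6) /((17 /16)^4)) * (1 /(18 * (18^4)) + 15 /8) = -14920889528269697 /59181978348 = -252118.80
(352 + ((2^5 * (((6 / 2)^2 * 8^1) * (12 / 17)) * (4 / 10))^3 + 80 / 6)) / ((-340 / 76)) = -9637326695276152 / 156601875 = -61540302.09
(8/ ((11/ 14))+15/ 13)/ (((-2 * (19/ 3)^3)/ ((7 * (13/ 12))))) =-102123/ 603592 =-0.17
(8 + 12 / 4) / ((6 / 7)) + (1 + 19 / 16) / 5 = 637 / 48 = 13.27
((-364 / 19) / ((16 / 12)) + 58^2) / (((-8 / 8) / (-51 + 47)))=254572 / 19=13398.53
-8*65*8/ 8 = -520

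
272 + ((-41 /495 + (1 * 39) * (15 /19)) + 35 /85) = 48464087 /159885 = 303.12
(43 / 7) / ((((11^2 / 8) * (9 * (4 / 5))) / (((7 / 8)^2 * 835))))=36.06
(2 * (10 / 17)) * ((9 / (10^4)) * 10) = 9 / 850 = 0.01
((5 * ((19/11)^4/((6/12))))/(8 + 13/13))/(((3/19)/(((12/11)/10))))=9904396/1449459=6.83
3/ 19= 0.16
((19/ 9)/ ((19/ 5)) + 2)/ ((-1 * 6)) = -23/ 54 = -0.43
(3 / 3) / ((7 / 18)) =18 / 7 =2.57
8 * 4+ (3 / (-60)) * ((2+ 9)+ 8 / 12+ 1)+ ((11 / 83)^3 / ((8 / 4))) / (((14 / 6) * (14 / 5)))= 52729353041 / 1681053780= 31.37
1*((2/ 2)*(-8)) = -8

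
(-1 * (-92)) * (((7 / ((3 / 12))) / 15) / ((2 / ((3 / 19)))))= 1288 / 95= 13.56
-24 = -24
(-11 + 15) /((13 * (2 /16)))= 32 /13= 2.46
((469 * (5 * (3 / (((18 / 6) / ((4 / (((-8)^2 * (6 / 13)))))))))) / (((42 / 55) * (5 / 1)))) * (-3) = -47905 / 192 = -249.51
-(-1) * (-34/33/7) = -34/231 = -0.15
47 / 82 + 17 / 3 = 1535 / 246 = 6.24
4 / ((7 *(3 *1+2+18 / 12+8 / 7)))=8 / 107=0.07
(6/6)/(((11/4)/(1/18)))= 2/99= 0.02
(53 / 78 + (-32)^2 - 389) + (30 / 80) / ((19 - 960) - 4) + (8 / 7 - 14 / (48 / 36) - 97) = 17340587 / 32760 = 529.32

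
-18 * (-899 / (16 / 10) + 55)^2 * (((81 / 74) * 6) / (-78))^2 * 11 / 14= -10680386015475 / 414598912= -25760.77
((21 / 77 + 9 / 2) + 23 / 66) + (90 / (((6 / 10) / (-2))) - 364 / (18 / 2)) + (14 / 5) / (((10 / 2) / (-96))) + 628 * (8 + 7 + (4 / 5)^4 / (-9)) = 557019527 / 61875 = 9002.34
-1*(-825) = 825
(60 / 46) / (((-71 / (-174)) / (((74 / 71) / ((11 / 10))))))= 3862800 / 1275373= 3.03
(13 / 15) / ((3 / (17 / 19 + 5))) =1456 / 855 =1.70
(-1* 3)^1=-3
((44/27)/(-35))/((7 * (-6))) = 22/19845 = 0.00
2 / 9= 0.22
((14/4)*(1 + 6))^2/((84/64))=1372/3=457.33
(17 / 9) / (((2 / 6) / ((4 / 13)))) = 68 / 39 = 1.74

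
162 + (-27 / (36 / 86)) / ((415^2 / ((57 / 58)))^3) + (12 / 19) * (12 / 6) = 6183642168107867091591957 / 37875306638958569750000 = 163.26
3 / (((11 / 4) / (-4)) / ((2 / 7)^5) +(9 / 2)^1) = -1536 / 182573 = -0.01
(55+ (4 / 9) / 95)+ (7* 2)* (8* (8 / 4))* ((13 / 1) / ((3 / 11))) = 9176149 / 855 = 10732.34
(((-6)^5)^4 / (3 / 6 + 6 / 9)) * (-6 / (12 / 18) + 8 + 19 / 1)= 394865111526801408 / 7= 56409301646685915.43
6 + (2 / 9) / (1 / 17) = 88 / 9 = 9.78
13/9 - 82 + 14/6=-704/9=-78.22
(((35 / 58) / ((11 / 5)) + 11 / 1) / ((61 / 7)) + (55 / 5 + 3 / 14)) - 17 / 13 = 19833259 / 1770769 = 11.20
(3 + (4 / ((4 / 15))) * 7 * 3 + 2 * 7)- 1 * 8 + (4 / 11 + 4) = 3612 / 11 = 328.36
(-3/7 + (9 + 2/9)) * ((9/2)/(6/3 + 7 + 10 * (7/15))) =831/287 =2.90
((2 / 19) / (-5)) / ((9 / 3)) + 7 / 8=1979 / 2280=0.87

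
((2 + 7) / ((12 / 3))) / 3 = 3 / 4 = 0.75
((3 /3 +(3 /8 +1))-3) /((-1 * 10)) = 1 /16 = 0.06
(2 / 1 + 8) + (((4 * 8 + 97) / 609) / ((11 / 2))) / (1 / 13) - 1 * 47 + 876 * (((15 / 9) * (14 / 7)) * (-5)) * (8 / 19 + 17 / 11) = -1219670357 / 42427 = -28747.50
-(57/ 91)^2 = -3249/ 8281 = -0.39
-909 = -909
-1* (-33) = 33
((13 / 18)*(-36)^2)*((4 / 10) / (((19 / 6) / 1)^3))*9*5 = 3639168 / 6859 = 530.57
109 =109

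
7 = 7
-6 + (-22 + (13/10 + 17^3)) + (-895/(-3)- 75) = 153289/30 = 5109.63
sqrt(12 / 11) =2 * sqrt(33) / 11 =1.04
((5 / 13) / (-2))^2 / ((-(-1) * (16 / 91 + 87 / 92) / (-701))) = -2821525 / 122057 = -23.12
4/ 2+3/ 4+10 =51/ 4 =12.75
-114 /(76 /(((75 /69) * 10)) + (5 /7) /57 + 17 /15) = -947625 /67646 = -14.01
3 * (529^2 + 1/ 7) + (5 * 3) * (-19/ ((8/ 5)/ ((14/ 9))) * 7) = 70357043/ 84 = 837583.85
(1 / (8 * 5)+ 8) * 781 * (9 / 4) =2256309 / 160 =14101.93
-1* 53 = -53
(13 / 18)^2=169 / 324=0.52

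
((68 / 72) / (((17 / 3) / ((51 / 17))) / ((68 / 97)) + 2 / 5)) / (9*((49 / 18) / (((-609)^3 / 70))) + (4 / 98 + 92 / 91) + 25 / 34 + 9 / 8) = 9698063422320 / 92532940735931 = 0.10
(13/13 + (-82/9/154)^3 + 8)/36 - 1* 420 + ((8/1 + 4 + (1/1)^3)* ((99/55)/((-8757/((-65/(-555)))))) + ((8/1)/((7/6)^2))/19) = -613837188439209688/1463465008456605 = -419.44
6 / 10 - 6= -27 / 5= -5.40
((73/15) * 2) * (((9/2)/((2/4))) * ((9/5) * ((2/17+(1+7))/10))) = 271998/2125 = 128.00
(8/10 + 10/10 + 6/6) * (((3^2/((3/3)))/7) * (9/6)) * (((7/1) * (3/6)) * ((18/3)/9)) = 63/5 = 12.60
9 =9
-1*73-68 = -141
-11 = -11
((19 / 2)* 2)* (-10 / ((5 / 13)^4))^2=61995534796 / 15625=3967714.23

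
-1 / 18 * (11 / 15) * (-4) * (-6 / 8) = -11 / 90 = -0.12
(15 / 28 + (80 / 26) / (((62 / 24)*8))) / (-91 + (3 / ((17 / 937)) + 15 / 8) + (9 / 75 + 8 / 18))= 59096250 / 6628918387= 0.01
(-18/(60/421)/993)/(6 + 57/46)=-0.02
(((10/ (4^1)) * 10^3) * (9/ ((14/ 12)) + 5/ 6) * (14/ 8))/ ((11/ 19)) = 4263125/ 66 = 64592.80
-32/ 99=-0.32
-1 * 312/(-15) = 104/5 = 20.80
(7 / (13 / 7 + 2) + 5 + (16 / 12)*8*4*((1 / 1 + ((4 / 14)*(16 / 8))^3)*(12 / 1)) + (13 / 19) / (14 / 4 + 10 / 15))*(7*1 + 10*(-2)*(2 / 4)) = -2703225358 / 1466325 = -1843.54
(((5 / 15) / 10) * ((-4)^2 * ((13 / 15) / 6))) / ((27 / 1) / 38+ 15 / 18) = 247 / 4950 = 0.05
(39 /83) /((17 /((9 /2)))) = 351 /2822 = 0.12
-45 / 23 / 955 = -9 / 4393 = -0.00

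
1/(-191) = -1/191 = -0.01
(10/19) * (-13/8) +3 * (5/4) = 55/19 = 2.89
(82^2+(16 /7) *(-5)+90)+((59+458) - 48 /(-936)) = 7319.62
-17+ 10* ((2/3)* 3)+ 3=6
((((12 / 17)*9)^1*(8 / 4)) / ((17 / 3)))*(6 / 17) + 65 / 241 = 1.06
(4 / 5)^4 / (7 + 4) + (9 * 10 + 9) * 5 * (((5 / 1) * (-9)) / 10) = -30627613 / 13750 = -2227.46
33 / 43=0.77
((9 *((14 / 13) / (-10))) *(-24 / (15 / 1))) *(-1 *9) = -4536 / 325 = -13.96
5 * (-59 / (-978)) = 295 / 978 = 0.30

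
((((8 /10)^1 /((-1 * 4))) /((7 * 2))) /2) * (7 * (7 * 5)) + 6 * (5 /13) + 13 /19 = 1227 /988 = 1.24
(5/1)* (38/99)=190/99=1.92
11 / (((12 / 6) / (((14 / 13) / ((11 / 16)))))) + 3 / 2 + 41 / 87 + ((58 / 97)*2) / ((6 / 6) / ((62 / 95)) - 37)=565744293 / 53610154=10.55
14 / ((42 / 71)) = 71 / 3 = 23.67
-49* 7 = -343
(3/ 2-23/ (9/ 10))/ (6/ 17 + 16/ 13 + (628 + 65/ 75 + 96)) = -478465/ 14449098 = -0.03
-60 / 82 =-30 / 41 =-0.73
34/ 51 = 2/ 3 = 0.67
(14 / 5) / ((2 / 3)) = 21 / 5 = 4.20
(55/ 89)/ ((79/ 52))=2860/ 7031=0.41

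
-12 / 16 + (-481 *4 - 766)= -10763 / 4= -2690.75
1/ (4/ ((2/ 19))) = 0.03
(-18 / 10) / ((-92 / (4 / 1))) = 0.08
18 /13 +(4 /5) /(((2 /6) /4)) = 714 /65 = 10.98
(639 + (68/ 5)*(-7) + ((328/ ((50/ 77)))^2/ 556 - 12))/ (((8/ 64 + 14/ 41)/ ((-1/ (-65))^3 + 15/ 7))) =993928871982448/ 218392890625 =4551.10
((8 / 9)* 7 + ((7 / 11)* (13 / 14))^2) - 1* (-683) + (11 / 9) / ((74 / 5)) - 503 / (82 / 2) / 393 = 689.62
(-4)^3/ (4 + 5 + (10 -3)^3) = -2/ 11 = -0.18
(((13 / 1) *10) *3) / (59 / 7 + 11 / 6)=16380 / 431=38.00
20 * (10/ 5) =40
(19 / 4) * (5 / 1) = 95 / 4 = 23.75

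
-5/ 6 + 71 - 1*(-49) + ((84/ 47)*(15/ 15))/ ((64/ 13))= 269659/ 2256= 119.53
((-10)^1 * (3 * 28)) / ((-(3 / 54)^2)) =272160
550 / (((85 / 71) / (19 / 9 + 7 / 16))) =1170.86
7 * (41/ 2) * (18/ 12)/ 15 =287/ 20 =14.35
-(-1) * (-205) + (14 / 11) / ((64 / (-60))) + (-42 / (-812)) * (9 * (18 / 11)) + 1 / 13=-6812841 / 33176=-205.35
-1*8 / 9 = -8 / 9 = -0.89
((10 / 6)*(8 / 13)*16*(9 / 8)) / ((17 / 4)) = 960 / 221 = 4.34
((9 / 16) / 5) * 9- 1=1 / 80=0.01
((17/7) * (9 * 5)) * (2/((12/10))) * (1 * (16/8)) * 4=1457.14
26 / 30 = 13 / 15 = 0.87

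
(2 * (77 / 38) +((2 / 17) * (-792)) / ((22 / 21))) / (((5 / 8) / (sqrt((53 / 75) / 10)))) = -109676 * sqrt(1590) / 121125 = -36.11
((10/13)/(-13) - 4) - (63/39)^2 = -1127/169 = -6.67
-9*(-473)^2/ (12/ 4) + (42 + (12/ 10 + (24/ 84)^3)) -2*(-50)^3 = -421143.78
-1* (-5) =5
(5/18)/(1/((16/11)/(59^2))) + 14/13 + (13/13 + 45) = 210907348/4480047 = 47.08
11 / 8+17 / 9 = 235 / 72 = 3.26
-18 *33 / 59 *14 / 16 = -2079 / 236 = -8.81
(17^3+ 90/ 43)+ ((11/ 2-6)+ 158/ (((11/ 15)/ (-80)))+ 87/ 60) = -116550233/ 9460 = -12320.32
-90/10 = -9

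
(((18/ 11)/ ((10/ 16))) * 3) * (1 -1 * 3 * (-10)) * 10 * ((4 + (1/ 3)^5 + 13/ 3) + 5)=3215072/ 99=32475.47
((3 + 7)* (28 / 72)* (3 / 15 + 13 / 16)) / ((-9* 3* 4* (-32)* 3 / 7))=0.00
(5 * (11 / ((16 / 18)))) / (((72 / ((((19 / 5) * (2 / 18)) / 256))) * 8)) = 209 / 1179648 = 0.00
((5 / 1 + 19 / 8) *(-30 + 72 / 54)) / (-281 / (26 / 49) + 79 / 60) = 0.40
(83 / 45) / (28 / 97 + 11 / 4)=32204 / 53055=0.61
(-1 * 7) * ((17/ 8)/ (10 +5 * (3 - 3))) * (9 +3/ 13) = -357/ 26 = -13.73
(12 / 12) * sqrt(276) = 2 * sqrt(69) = 16.61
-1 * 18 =-18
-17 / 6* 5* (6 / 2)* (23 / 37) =-1955 / 74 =-26.42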